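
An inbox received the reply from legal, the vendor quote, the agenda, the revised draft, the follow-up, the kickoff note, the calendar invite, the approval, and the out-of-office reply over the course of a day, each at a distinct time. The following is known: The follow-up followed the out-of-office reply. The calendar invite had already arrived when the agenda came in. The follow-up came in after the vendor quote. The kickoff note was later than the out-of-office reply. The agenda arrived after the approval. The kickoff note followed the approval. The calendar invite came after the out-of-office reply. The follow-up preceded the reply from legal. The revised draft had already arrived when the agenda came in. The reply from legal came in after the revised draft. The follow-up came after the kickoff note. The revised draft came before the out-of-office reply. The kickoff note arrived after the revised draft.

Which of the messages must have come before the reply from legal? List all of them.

the approval, the follow-up, the kickoff note, the out-of-office reply, the revised draft, the vendor quote

Directly stated before the reply from legal: the follow-up and the revised draft.
The approval reaches the reply from legal via the approval → the kickoff note → the follow-up → the reply from legal.
The kickoff note reaches the reply from legal via the kickoff note → the follow-up → the reply from legal.
The out-of-office reply reaches the reply from legal via the out-of-office reply → the follow-up → the reply from legal.
Likewise the vendor quote reaches the reply from legal by chaining the stated constraints.
No chain forces the calendar invite (or any of the others) ahead of the reply from legal.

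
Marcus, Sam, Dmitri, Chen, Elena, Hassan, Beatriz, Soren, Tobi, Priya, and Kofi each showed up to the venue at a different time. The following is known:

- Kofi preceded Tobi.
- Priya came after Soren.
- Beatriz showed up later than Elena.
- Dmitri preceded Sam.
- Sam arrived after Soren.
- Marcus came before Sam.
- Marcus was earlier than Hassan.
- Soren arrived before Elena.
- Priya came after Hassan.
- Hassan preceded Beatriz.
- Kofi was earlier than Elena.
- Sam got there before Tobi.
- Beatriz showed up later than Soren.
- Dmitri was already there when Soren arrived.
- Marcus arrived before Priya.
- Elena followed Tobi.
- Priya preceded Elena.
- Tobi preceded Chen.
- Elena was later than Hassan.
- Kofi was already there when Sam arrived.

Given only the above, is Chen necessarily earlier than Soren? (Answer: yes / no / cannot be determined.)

Tracing the constraints gives Soren → Sam → Tobi → Chen, so Soren must come before Chen.
That means Chen cannot be before Soren.

no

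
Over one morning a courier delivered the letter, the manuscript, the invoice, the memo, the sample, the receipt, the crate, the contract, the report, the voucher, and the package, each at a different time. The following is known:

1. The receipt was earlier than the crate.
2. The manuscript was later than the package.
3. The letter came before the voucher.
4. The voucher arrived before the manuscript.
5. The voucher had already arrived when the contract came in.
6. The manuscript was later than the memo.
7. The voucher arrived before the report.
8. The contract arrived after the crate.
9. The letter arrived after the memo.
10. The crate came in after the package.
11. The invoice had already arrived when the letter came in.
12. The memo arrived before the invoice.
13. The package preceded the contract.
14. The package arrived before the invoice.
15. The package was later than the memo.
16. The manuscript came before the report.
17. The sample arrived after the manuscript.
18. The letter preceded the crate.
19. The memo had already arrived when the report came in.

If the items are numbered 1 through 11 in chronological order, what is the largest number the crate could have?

10

The crate must come before the contract — 1 item forced after it.
Everything else can be placed before the crate in some valid order, so the crate can sit as late as position 11 − 1 = 10.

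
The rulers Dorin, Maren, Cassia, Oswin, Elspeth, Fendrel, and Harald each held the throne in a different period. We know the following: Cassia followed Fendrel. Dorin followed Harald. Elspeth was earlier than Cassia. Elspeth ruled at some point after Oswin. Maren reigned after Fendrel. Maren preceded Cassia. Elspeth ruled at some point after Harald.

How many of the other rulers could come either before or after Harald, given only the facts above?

3

Forced after Harald: Cassia, Dorin, and Elspeth.
That leaves Fendrel, Maren, and Oswin with no forced order relative to Harald — 3.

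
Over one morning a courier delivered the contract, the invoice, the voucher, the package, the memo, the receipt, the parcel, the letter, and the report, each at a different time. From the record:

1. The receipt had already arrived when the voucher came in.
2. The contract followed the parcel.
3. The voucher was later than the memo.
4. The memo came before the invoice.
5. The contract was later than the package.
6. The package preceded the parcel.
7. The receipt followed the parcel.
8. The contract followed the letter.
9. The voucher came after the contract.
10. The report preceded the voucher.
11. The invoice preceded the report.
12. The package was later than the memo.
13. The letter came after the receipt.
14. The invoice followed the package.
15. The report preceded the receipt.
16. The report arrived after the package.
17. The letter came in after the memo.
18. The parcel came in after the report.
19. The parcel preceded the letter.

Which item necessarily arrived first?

the memo

The memo has a chain of constraints placing it before every other item, so the memo must be first.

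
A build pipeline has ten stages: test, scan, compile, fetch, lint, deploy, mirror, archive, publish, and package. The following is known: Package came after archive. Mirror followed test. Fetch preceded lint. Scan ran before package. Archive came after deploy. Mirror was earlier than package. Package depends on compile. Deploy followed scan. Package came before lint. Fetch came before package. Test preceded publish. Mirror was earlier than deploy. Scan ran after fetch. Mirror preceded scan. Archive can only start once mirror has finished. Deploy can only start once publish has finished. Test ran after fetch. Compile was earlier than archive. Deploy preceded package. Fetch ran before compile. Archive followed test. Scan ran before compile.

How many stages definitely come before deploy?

5

Directly stated before deploy: mirror, publish, and scan.
Fetch reaches deploy via fetch → scan → deploy.
Test reaches deploy via test → publish → deploy.
That's fetch, mirror, publish, scan, and test — 5 in all.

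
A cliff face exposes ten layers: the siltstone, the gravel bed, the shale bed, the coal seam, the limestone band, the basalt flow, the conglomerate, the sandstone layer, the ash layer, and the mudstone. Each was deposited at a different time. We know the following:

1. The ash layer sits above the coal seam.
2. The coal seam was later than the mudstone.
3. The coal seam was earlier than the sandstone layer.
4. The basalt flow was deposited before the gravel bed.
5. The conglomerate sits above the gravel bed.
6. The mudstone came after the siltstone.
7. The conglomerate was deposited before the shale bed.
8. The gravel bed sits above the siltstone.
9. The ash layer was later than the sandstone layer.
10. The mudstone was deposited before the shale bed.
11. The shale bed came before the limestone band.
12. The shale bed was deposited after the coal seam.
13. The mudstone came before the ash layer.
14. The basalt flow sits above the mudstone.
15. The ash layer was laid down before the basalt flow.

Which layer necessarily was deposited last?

Every other layer has a chain of constraints placing it before the limestone band, so the limestone band is last.

the limestone band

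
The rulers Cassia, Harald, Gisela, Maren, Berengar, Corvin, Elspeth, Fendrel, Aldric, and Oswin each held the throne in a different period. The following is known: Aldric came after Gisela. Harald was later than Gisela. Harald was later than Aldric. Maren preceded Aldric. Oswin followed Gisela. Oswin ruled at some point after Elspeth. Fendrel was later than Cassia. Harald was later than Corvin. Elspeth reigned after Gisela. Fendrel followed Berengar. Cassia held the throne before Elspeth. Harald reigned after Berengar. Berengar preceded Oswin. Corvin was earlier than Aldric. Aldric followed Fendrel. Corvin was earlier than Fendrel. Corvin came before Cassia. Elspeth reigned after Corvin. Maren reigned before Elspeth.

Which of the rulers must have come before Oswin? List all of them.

Directly stated before Oswin: Berengar, Elspeth, and Gisela.
Cassia reaches Oswin via Cassia → Elspeth → Oswin.
Corvin reaches Oswin via Corvin → Elspeth → Oswin.
Maren reaches Oswin via Maren → Elspeth → Oswin.
No chain forces Aldric (or any of the others) ahead of Oswin.

Berengar, Cassia, Corvin, Elspeth, Gisela, Maren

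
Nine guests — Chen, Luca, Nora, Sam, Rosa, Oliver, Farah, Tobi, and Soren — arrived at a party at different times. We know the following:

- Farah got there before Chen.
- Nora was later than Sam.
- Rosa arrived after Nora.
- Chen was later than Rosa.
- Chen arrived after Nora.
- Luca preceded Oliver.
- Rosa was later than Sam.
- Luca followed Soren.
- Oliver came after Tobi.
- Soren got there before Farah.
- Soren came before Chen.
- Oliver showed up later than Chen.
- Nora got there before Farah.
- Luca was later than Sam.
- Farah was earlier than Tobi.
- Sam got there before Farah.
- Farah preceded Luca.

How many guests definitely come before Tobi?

4

Directly stated before Tobi: Farah.
Nora reaches Tobi via Nora → Farah → Tobi.
Sam reaches Tobi via Sam → Farah → Tobi.
Soren reaches Tobi via Soren → Farah → Tobi.
That's Farah, Nora, Sam, and Soren — 4 in all.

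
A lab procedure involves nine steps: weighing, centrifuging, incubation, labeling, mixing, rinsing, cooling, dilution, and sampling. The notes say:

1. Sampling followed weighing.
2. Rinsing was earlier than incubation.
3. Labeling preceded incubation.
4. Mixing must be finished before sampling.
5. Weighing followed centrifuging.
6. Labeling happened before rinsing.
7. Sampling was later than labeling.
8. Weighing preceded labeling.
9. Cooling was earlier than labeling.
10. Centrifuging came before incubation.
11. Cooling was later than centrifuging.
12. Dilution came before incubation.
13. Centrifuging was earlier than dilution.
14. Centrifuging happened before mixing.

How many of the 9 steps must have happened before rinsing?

4

Directly stated before rinsing: labeling.
Centrifuging reaches rinsing via centrifuging → weighing → labeling → rinsing.
Cooling reaches rinsing via cooling → labeling → rinsing.
Weighing reaches rinsing via weighing → labeling → rinsing.
No chain forces dilution (or any of the others) ahead of rinsing.
That's centrifuging, cooling, labeling, and weighing — 4 in all.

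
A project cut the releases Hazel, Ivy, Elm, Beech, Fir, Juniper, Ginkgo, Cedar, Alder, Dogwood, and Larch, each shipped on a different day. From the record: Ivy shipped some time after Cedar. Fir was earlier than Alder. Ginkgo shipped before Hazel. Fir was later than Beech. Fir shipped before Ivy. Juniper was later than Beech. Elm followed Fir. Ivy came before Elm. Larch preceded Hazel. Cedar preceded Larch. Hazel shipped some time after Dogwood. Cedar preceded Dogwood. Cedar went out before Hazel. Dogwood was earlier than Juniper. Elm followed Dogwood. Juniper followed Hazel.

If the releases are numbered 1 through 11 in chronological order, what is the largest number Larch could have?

9

Larch must come before Hazel and Juniper — 2 releases forced after it.
Everything else can be placed before Larch in some valid order, so Larch can sit as late as position 11 − 2 = 9.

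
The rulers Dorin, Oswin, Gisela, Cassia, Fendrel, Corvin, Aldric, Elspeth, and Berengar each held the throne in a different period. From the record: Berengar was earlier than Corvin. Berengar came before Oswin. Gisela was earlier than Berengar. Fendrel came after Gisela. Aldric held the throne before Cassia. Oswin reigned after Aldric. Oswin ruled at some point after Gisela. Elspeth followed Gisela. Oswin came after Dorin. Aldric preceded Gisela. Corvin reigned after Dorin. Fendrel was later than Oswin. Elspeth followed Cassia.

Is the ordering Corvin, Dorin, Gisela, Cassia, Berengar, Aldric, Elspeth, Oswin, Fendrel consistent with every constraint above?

no

The constraints require Aldric before Gisela, but in the proposed sequence Gisela appears ahead of Aldric. That one violation is enough.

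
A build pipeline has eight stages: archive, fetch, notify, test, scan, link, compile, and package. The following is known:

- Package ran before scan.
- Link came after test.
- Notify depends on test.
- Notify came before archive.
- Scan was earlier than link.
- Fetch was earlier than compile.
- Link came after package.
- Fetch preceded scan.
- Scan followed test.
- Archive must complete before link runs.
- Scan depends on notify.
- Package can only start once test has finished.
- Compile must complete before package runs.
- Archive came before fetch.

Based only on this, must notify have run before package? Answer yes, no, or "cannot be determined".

Chain the constraints: notify → archive → fetch → compile → package. Each link is directly stated, so notify comes before package.

yes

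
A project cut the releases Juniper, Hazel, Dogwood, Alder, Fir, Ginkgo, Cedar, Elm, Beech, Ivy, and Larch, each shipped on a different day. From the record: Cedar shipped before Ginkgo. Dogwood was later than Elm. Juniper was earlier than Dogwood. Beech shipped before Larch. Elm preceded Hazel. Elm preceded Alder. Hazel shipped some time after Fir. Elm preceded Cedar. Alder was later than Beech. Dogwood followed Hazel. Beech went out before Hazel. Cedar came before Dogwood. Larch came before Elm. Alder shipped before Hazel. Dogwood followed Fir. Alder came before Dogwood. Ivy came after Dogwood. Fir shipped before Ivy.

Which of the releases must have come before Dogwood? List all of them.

Alder, Beech, Cedar, Elm, Fir, Hazel, Juniper, Larch

Directly stated before Dogwood: Alder, Cedar, Elm, Fir, Hazel, and Juniper.
Beech reaches Dogwood via Beech → Alder → Dogwood.
Larch reaches Dogwood via Larch → Elm → Dogwood.
No chain forces Ginkgo (or any of the others) ahead of Dogwood.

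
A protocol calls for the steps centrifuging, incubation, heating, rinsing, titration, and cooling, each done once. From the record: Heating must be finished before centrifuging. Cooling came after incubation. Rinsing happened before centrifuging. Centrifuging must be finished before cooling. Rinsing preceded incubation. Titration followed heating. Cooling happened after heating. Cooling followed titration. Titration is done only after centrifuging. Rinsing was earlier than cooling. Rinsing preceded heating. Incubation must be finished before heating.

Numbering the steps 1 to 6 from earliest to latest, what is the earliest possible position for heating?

3

Incubation and rinsing must both come before heating — 2 forced predecessors.
Nothing else is forced ahead of heating, so its earliest slot is position 2 + 1 = 3.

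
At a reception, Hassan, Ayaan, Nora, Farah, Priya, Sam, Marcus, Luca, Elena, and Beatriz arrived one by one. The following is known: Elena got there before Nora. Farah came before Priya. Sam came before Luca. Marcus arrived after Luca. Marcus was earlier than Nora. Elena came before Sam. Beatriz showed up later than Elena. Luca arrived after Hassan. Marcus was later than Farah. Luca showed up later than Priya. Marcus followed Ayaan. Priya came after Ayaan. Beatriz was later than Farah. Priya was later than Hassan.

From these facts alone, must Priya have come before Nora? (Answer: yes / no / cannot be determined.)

Chain the constraints: Priya → Luca → Marcus → Nora. Each link is directly stated, so Priya comes before Nora.

yes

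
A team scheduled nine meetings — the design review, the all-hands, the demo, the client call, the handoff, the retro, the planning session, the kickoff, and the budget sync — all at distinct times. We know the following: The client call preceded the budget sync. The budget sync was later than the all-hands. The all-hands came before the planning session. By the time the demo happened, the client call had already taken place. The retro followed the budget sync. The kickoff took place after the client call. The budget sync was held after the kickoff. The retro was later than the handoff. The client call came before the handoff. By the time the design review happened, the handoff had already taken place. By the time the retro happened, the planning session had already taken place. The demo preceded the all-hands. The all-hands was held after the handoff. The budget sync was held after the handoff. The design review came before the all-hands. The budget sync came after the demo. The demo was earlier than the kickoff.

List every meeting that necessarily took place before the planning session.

Directly stated before the planning session: the all-hands.
The client call reaches the planning session via the client call → the handoff → the all-hands → the planning session.
The demo reaches the planning session via the demo → the all-hands → the planning session.
The design review reaches the planning session via the design review → the all-hands → the planning session.
Likewise the handoff reaches the planning session by chaining the stated constraints.
No chain forces the budget sync (or any of the others) ahead of the planning session.

the all-hands, the client call, the demo, the design review, the handoff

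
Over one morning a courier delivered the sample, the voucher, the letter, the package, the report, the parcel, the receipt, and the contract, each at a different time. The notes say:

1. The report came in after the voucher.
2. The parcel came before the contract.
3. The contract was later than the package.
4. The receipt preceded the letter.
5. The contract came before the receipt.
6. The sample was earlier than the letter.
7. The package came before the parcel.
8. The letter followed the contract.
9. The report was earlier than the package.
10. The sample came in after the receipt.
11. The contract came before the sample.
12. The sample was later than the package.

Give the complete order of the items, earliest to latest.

the voucher, the report, the package, the parcel, the contract, the receipt, the sample, the letter

The constraints fix every adjacent pair, so only one ordering works:
the voucher → the report → the package → the parcel → the contract → the receipt → the sample → the letter.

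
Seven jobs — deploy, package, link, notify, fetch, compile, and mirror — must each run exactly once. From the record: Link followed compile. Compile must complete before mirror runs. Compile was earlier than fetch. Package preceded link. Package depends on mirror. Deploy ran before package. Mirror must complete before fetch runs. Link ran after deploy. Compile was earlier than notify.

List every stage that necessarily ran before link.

compile, deploy, mirror, package

Directly stated before link: compile, deploy, and package.
Mirror reaches link via mirror → package → link.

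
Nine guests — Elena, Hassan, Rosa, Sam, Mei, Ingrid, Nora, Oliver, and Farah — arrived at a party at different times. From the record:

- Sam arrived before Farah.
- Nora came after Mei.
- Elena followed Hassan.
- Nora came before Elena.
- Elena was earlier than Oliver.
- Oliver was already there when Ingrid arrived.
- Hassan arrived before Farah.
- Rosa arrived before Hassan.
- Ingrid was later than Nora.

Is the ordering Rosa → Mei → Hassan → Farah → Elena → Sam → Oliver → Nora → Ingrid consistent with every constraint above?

The constraints require Nora before Elena, but in the proposed sequence Elena appears ahead of Nora. That one violation is enough.

no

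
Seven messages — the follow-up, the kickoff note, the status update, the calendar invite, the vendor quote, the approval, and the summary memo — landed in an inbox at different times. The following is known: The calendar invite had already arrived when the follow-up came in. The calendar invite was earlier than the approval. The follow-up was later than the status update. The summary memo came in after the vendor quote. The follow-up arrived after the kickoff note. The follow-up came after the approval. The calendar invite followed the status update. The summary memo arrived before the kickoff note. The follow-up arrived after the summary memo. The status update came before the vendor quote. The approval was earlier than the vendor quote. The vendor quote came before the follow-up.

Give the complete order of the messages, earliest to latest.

the status update, the calendar invite, the approval, the vendor quote, the summary memo, the kickoff note, the follow-up

The constraints fix every adjacent pair, so only one ordering works:
the status update → the calendar invite → the approval → the vendor quote → the summary memo → the kickoff note → the follow-up.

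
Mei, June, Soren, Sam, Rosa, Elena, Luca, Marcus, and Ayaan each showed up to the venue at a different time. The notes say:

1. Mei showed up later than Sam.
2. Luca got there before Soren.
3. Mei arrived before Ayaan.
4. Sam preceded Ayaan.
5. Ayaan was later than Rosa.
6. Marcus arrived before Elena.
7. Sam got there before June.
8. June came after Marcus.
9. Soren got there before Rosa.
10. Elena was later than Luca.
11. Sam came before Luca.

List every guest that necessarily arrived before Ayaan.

Luca, Mei, Rosa, Sam, Soren

Directly stated before Ayaan: Mei, Rosa, and Sam.
Luca reaches Ayaan via Luca → Soren → Rosa → Ayaan.
Soren reaches Ayaan via Soren → Rosa → Ayaan.
No chain forces Marcus (or any of the others) ahead of Ayaan.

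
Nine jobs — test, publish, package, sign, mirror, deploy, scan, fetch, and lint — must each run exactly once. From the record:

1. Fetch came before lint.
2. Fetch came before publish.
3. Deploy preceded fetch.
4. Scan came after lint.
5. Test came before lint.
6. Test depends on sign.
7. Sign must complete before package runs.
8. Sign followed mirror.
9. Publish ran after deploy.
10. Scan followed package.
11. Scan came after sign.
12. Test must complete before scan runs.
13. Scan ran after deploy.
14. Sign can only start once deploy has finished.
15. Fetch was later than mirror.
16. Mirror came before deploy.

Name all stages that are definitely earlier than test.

deploy, mirror, sign

Directly stated before test: sign.
Deploy reaches test via deploy → sign → test.
Mirror reaches test via mirror → sign → test.
No chain forces scan (or any of the others) ahead of test.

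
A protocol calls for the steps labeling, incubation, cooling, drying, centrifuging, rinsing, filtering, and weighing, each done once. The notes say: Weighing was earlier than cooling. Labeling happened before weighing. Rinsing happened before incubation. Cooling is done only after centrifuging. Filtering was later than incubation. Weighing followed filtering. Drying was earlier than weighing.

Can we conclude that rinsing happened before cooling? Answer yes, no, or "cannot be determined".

Chain the constraints: rinsing → incubation → filtering → weighing → cooling. Each link is directly stated, so rinsing comes before cooling.

yes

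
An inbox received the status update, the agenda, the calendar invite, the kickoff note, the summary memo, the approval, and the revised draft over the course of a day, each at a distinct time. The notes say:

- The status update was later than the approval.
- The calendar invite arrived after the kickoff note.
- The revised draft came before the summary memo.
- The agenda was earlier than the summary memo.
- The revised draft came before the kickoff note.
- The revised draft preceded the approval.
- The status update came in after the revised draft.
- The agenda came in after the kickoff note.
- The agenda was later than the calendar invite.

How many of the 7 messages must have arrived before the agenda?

3

Directly stated before the agenda: the calendar invite and the kickoff note.
The revised draft reaches the agenda via the revised draft → the kickoff note → the agenda.
No chain forces the status update (or any of the others) ahead of the agenda.
That's the calendar invite, the kickoff note, and the revised draft — 3 in all.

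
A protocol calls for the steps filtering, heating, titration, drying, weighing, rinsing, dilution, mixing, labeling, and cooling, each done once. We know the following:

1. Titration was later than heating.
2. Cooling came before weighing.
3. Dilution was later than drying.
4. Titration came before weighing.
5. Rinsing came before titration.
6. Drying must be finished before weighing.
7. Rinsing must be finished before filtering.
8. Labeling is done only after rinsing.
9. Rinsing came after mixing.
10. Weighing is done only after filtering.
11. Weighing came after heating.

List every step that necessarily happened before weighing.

cooling, drying, filtering, heating, mixing, rinsing, titration

Directly stated before weighing: cooling, drying, filtering, heating, and titration.
Mixing reaches weighing via mixing → rinsing → titration → weighing.
Rinsing reaches weighing via rinsing → titration → weighing.
No chain forces dilution (or any of the others) ahead of weighing.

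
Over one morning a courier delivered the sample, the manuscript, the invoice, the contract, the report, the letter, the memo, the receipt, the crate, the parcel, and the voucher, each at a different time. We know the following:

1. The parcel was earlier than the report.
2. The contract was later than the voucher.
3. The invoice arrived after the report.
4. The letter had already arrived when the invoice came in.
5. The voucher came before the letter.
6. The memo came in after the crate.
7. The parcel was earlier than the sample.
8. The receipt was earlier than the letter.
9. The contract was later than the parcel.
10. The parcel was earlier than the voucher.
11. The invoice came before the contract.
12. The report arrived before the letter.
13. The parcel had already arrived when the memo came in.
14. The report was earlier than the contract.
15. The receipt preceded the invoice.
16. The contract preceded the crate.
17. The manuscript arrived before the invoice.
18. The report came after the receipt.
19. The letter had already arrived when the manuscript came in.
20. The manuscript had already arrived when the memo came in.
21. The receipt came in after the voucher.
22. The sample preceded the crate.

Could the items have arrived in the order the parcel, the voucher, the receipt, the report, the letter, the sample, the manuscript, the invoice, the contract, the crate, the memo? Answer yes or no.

yes

Check each stated constraint against the proposed order — e.g. the parcel is ahead of the contract; the parcel is ahead of the memo. Every pair is in the required order; nothing is violated.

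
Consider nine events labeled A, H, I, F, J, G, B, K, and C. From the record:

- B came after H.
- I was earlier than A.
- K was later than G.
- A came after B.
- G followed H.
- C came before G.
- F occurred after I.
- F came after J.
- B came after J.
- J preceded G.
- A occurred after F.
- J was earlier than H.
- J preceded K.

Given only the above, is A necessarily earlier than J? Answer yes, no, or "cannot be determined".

no

Tracing the constraints gives J → B → A, so J must come before A.
That means A cannot be before J.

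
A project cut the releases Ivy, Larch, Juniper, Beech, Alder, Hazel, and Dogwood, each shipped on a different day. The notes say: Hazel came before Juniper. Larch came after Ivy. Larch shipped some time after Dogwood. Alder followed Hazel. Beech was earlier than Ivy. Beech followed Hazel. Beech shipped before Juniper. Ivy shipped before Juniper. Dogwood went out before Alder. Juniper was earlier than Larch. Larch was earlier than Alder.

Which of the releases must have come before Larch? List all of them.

Directly stated before Larch: Dogwood, Ivy, and Juniper.
Beech reaches Larch via Beech → Ivy → Larch.
Hazel reaches Larch via Hazel → Juniper → Larch.

Beech, Dogwood, Hazel, Ivy, Juniper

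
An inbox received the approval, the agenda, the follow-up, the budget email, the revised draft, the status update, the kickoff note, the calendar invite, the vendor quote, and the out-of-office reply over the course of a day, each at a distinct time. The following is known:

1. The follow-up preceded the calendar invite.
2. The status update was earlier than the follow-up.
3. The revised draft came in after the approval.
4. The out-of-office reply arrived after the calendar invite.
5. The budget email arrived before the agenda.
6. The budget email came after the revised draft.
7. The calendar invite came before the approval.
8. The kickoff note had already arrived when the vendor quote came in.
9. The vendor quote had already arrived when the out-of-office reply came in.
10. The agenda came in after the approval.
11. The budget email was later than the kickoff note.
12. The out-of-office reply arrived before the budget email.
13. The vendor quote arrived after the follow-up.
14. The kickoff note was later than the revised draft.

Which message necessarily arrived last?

Every other message has a chain of constraints placing it before the agenda, so the agenda is last.

the agenda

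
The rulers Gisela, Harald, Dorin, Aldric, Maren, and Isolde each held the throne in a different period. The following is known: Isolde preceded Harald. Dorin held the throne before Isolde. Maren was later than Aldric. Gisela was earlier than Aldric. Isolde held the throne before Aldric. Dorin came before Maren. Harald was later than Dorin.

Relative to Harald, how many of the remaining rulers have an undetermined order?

Forced before Harald: Dorin and Isolde.
That leaves Aldric, Gisela, and Maren with no forced order relative to Harald — 3.

3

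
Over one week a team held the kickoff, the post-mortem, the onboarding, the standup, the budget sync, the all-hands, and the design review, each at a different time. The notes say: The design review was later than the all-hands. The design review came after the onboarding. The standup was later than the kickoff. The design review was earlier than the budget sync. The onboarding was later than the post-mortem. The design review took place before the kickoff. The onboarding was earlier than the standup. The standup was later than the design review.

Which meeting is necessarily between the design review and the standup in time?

the kickoff

Tracing the constraints gives the design review → the kickoff → the standup, so the kickoff sits after the design review and before the standup.
No other meeting is forced both after the design review and before the standup.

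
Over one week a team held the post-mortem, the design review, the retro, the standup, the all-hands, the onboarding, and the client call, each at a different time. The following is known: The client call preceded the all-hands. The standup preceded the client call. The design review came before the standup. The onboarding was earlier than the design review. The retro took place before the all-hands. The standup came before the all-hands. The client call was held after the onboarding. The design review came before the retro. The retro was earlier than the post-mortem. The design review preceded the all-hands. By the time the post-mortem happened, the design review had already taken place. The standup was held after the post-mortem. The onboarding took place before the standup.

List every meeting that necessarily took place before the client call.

the design review, the onboarding, the post-mortem, the retro, the standup

Directly stated before the client call: the onboarding and the standup.
The design review reaches the client call via the design review → the standup → the client call.
The post-mortem reaches the client call via the post-mortem → the standup → the client call.
The retro reaches the client call via the retro → the post-mortem → the standup → the client call.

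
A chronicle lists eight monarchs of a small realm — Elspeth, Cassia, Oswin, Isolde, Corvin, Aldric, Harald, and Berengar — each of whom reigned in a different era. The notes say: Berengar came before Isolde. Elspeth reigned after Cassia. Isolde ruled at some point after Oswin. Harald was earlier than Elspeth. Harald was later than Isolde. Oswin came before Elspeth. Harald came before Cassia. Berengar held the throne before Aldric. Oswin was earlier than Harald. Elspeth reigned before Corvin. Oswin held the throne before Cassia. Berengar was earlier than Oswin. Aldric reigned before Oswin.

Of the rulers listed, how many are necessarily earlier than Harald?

Directly stated before Harald: Isolde and Oswin.
Aldric reaches Harald via Aldric → Oswin → Harald.
Berengar reaches Harald via Berengar → Isolde → Harald.
That's Aldric, Berengar, Isolde, and Oswin — 4 in all.

4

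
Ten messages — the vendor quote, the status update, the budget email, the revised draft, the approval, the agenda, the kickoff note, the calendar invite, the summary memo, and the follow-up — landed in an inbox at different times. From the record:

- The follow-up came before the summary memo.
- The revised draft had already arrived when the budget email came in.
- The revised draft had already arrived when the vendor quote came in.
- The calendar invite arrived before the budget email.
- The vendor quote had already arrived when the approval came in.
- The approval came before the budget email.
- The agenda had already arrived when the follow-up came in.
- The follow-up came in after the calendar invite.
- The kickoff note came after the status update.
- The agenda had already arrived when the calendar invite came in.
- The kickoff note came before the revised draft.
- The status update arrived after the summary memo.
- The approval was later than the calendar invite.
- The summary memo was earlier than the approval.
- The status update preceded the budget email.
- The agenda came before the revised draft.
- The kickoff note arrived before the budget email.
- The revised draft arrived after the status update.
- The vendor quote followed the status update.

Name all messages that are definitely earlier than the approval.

Directly stated before the approval: the calendar invite, the summary memo, and the vendor quote.
The agenda reaches the approval via the agenda → the calendar invite → the approval.
The follow-up reaches the approval via the follow-up → the summary memo → the approval.
The kickoff note reaches the approval via the kickoff note → the revised draft → the vendor quote → the approval.
Likewise the revised draft and the status update each reach the approval by chaining the stated constraints.

the agenda, the calendar invite, the follow-up, the kickoff note, the revised draft, the status update, the summary memo, the vendor quote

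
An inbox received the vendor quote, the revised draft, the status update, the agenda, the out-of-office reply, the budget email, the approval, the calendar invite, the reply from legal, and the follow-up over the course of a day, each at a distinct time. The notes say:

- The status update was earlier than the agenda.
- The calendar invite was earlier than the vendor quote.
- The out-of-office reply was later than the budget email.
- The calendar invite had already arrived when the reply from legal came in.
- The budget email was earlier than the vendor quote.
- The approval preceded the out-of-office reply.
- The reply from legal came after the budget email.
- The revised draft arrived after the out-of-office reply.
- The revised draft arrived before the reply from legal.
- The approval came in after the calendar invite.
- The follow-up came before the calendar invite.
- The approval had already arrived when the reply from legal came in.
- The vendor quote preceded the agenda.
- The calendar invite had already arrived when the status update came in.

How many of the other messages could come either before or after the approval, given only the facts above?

4

Forced before the approval: the calendar invite and the follow-up; forced after the approval: the out-of-office reply, the reply from legal, and the revised draft.
That leaves the agenda, the budget email, the status update, and the vendor quote with no forced order relative to the approval — 4.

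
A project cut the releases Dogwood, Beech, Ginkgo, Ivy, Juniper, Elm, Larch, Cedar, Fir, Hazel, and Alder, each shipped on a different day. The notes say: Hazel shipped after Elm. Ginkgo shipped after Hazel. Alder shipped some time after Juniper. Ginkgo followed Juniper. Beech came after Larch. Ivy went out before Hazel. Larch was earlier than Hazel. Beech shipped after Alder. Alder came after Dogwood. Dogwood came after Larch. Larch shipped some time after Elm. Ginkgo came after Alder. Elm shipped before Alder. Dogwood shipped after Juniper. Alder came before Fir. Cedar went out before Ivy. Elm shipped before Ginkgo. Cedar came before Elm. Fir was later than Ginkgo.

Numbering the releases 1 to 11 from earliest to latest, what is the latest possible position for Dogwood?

7

Dogwood must come before Alder, Beech, Fir, and Ginkgo — 4 releases forced after it.
Everything else can be placed before Dogwood in some valid order, so Dogwood can sit as late as position 11 − 4 = 7.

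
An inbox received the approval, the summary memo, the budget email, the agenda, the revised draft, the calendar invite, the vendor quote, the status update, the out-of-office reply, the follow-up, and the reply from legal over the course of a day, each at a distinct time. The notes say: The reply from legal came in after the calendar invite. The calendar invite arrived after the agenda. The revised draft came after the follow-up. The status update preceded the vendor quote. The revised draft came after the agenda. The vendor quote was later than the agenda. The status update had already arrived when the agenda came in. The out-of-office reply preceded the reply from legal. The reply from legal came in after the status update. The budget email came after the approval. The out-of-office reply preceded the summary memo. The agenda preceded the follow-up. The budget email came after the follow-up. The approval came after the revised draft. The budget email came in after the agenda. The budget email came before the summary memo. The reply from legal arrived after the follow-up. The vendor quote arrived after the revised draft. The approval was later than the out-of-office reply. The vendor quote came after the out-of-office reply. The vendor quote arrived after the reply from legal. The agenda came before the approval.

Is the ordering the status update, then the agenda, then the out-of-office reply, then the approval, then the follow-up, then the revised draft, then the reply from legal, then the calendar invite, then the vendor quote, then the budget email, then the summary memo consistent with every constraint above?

no

The constraints require the revised draft before the approval, but in the proposed sequence the approval appears ahead of the revised draft. That one violation is enough.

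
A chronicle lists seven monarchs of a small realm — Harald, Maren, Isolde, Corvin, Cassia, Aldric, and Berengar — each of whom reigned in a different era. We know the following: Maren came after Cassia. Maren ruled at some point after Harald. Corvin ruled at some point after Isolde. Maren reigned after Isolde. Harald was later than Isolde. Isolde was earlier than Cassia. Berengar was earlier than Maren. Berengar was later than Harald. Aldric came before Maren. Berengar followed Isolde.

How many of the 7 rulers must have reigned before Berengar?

Directly stated before Berengar: Harald and Isolde.
That's Harald and Isolde — 2 in all.

2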